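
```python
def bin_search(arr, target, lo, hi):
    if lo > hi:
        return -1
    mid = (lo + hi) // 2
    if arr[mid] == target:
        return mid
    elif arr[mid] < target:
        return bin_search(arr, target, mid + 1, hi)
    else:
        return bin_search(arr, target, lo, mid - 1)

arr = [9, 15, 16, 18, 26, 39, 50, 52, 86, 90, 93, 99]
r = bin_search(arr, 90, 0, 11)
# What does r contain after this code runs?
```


bin_search(arr, 90, 0, 11)
lo=0, hi=11, mid=5, arr[mid]=39
39 < 90, search right half
lo=6, hi=11, mid=8, arr[mid]=86
86 < 90, search right half
lo=9, hi=11, mid=10, arr[mid]=93
93 > 90, search left half
lo=9, hi=9, mid=9, arr[mid]=90
arr[9] == 90, found at index 9
= 9


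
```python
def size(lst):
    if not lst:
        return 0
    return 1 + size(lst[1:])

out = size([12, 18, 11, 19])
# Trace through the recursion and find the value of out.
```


size([12, 18, 11, 19])
= 1 + size([18, 11, 19])
= 1 + 1 + size([11, 19])
= 1 + 1 + 1 + size([19])
= 1 + 1 + 1 + 1 + size([])
= 1 + 1 + 1 + 1 + 0
= 4


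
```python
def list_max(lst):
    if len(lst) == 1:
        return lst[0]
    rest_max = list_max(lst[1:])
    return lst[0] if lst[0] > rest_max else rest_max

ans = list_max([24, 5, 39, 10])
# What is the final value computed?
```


list_max([24, 5, 39, 10])
= compare 24 with list_max([5, 39, 10])
= compare 5 with list_max([39, 10])
= compare 39 with list_max([10])
Base: list_max([10]) = 10
compare 39 with 10: max = 39
compare 5 with 39: max = 39
compare 24 with 39: max = 39
= 39


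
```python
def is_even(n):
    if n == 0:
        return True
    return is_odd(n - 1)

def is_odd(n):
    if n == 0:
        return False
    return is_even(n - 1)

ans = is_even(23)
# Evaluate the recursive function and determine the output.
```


is_even(23)
= is_odd(22)
= is_even(21)
= is_odd(20)
= is_even(19)
= is_odd(18)
= is_even(17)
= is_odd(16)
= is_even(15)
= is_odd(14)
= is_even(13)
= is_odd(12)
= is_even(11)
= is_odd(10)
= is_even(9)
= is_odd(8)
= is_even(7)
= is_odd(6)
= is_even(5)
= is_odd(4)
= is_even(3)
= is_odd(2)
= is_even(1)
= is_odd(0)
n == 0: return False
= False


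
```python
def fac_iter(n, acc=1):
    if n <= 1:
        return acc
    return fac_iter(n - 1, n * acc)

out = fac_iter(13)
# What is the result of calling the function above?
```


fac_iter(13, 1)
= fac_iter(12, 13 * 1) = fac_iter(12, 13)
= fac_iter(11, 12 * 13) = fac_iter(11, 156)
= fac_iter(10, 11 * 156) = fac_iter(10, 1716)
= fac_iter(9, 10 * 1716) = fac_iter(9, 17160)
= fac_iter(8, 9 * 17160) = fac_iter(8, 154440)
= fac_iter(7, 8 * 154440) = fac_iter(7, 1235520)
= fac_iter(6, 7 * 1235520) = fac_iter(6, 8648640)
= fac_iter(5, 6 * 8648640) = fac_iter(5, 51891840)
= fac_iter(4, 5 * 51891840) = fac_iter(4, 259459200)
= fac_iter(3, 4 * 259459200) = fac_iter(3, 1037836800)
= fac_iter(2, 3 * 1037836800) = fac_iter(2, 3113510400)
= fac_iter(1, 2 * 3113510400) = fac_iter(1, 6227020800)
n <= 1, return acc = 6227020800


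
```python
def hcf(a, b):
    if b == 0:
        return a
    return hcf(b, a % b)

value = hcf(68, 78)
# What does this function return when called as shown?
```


hcf(68, 78)
= hcf(78, 68 % 78) = hcf(78, 68)
= hcf(68, 78 % 68) = hcf(68, 10)
= hcf(10, 68 % 10) = hcf(10, 8)
= hcf(8, 10 % 8) = hcf(8, 2)
= hcf(2, 8 % 2) = hcf(2, 0)
b == 0, return a = 2


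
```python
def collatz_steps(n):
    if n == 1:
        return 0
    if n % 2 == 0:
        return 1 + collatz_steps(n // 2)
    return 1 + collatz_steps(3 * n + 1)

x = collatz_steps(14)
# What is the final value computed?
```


collatz_steps(14)
14 is even -> collatz_steps(7)
7 is odd -> 3*7+1 = 22 -> collatz_steps(22)
22 is even -> collatz_steps(11)
11 is odd -> 3*11+1 = 34 -> collatz_steps(34)
34 is even -> collatz_steps(17)
17 is odd -> 3*17+1 = 52 -> collatz_steps(52)
52 is even -> collatz_steps(26)
26 is even -> collatz_steps(13)
13 is odd -> 3*13+1 = 40 -> collatz_steps(40)
40 is even -> collatz_steps(20)
20 is even -> collatz_steps(10)
10 is even -> collatz_steps(5)
5 is odd -> 3*5+1 = 16 -> collatz_steps(16)
16 is even -> collatz_steps(8)
8 is even -> collatz_steps(4)
4 is even -> collatz_steps(2)
2 is even -> collatz_steps(1)
Reached 1 after 17 steps
= 17


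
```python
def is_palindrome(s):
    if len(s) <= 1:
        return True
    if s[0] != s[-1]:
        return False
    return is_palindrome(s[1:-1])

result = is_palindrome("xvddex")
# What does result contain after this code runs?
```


is_palindrome("xvddex")
"xvddex": s[0]='x' == s[-1]='x' -> is_palindrome("vdde")
"vdde": s[0]='v' != s[-1]='e' -> False
= False


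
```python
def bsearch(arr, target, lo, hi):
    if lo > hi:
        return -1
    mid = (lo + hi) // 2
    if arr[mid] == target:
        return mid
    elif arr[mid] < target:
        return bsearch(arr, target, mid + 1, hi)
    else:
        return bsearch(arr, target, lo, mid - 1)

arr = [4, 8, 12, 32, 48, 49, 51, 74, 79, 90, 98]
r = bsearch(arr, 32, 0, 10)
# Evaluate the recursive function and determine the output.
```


bsearch(arr, 32, 0, 10)
lo=0, hi=10, mid=5, arr[mid]=49
49 > 32, search left half
lo=0, hi=4, mid=2, arr[mid]=12
12 < 32, search right half
lo=3, hi=4, mid=3, arr[mid]=32
arr[3] == 32, found at index 3
= 3


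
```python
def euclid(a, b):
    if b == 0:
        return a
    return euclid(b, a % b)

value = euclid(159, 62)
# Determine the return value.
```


euclid(159, 62)
= euclid(62, 159 % 62) = euclid(62, 35)
= euclid(35, 62 % 35) = euclid(35, 27)
= euclid(27, 35 % 27) = euclid(27, 8)
= euclid(8, 27 % 8) = euclid(8, 3)
= euclid(3, 8 % 3) = euclid(3, 2)
= euclid(2, 3 % 2) = euclid(2, 1)
= euclid(1, 2 % 1) = euclid(1, 0)
b == 0, return a = 1


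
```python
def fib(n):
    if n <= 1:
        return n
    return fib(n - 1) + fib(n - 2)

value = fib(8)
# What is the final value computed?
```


fib(8)
= fib(7) + fib(6)
= (fib(6) + fib(5)) + fib(6)
Computing bottom-up: fib(0)=0, fib(1)=1, fib(2)=1, fib(3)=2, fib(4)=3, fib(5)=5, fib(6)=8, fib(7)=13, fib(8)=21
= 21


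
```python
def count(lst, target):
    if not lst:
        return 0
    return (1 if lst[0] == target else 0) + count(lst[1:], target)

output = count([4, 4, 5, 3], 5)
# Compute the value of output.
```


count([4, 4, 5, 3], 5)
lst[0]=4 != 5: 0 + count([4, 5, 3], 5)
lst[0]=4 != 5: 0 + count([5, 3], 5)
lst[0]=5 == 5: 1 + count([3], 5)
lst[0]=3 != 5: 0 + count([], 5)
= 1


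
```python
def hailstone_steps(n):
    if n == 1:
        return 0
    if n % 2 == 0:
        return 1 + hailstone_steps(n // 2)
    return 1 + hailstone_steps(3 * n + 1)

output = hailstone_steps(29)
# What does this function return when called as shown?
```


hailstone_steps(29)
29 is odd -> 3*29+1 = 88 -> hailstone_steps(88)
88 is even -> hailstone_steps(44)
44 is even -> hailstone_steps(22)
22 is even -> hailstone_steps(11)
11 is odd -> 3*11+1 = 34 -> hailstone_steps(34)
34 is even -> hailstone_steps(17)
17 is odd -> 3*17+1 = 52 -> hailstone_steps(52)
52 is even -> hailstone_steps(26)
26 is even -> hailstone_steps(13)
13 is odd -> 3*13+1 = 40 -> hailstone_steps(40)
40 is even -> hailstone_steps(20)
20 is even -> hailstone_steps(10)
10 is even -> hailstone_steps(5)
5 is odd -> 3*5+1 = 16 -> hailstone_steps(16)
16 is even -> hailstone_steps(8)
8 is even -> hailstone_steps(4)
4 is even -> hailstone_steps(2)
2 is even -> hailstone_steps(1)
Reached 1 after 18 steps
= 18


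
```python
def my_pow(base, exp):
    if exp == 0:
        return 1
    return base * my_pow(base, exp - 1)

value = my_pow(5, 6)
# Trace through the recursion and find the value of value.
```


my_pow(5, 6)
= 5 * my_pow(5, 5)
= 5 * 5 * my_pow(5, 4)
= 5 * 5 * 5 * my_pow(5, 3)
= 5 * 5 * 5 * 5 * my_pow(5, 2)
= 5 * 5 * 5 * 5 * 5 * my_pow(5, 1)
= 5 * 5 * 5 * 5 * 5 * 5 * my_pow(5, 0)
= 5 * 5 * 5 * 5 * 5 * 5 * 1
= 15625


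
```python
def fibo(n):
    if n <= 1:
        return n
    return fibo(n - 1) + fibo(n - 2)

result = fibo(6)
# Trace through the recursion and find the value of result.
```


fibo(6)
= fibo(5) + fibo(4)
= (fibo(4) + fibo(3)) + fibo(4)
Computing bottom-up: fibo(0)=0, fibo(1)=1, fibo(2)=1, fibo(3)=2, fibo(4)=3, fibo(5)=5, fibo(6)=8
= 8


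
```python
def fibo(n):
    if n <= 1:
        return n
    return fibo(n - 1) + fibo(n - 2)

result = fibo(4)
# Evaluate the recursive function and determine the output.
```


fibo(4)
= fibo(3) + fibo(2)
= (fibo(2) + fibo(1)) + fibo(2)
Computing bottom-up: fibo(0)=0, fibo(1)=1, fibo(2)=1, fibo(3)=2, fibo(4)=3
= 3


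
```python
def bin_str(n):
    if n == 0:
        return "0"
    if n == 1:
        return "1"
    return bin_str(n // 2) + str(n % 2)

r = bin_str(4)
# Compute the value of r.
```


bin_str(4)
= bin_str(2) + "0"
= bin_str(1) + "0" + "0"
= "1" + "0" + "0"
= "100"


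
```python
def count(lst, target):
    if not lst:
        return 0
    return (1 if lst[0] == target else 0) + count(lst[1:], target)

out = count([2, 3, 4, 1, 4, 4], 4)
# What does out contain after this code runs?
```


count([2, 3, 4, 1, 4, 4], 4)
lst[0]=2 != 4: 0 + count([3, 4, 1, 4, 4], 4)
lst[0]=3 != 4: 0 + count([4, 1, 4, 4], 4)
lst[0]=4 == 4: 1 + count([1, 4, 4], 4)
lst[0]=1 != 4: 0 + count([4, 4], 4)
lst[0]=4 == 4: 1 + count([4], 4)
lst[0]=4 == 4: 1 + count([], 4)
= 3


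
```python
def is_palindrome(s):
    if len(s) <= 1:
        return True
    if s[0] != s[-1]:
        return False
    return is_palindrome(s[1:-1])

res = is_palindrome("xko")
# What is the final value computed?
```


is_palindrome("xko")
"xko": s[0]='x' != s[-1]='o' -> False
= False


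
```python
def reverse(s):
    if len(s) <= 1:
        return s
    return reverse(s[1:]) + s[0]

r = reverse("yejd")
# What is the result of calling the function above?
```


reverse("yejd")
= reverse("ejd") + "y"
= reverse("jd") + "e" + "y"
= reverse("d") + "j" + "e" + "y"
= "d" + "j" + "e" + "y"
= "djey"


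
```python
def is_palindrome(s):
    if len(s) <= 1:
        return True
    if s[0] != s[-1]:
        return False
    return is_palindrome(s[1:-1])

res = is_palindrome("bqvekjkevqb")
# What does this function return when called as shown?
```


is_palindrome("bqvekjkevqb")
"bqvekjkevqb": s[0]='b' == s[-1]='b' -> is_palindrome("qvekjkevq")
"qvekjkevq": s[0]='q' == s[-1]='q' -> is_palindrome("vekjkev")
"vekjkev": s[0]='v' == s[-1]='v' -> is_palindrome("ekjke")
"ekjke": s[0]='e' == s[-1]='e' -> is_palindrome("kjk")
"kjk": s[0]='k' == s[-1]='k' -> is_palindrome("j")
"j": len <= 1 -> True
= True


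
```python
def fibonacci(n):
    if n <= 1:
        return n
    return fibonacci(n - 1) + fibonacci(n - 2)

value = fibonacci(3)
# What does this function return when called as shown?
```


fibonacci(3)
= fibonacci(2) + fibonacci(1)
Computing bottom-up: fibonacci(0)=0, fibonacci(1)=1, fibonacci(2)=1, fibonacci(3)=2
= 2


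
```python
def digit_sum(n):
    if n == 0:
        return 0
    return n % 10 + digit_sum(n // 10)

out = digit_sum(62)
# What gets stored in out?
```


digit_sum(62)
= 2 + digit_sum(6)
= 2 + 6 + digit_sum(0)
= 2 + 6 + 0
= 8


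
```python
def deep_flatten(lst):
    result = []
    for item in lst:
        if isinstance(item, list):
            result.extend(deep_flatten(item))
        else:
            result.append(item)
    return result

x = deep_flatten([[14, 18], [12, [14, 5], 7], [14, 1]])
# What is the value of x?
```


deep_flatten([[14, 18], [12, [14, 5], 7], [14, 1]])
Processing each element:
  [14, 18] is a list -> deep_flatten recursively -> [14, 18]
  [12, [14, 5], 7] is a list -> deep_flatten recursively -> [12, 14, 5, 7]
  [14, 1] is a list -> deep_flatten recursively -> [14, 1]
= [14, 18, 12, 14, 5, 7, 14, 1]


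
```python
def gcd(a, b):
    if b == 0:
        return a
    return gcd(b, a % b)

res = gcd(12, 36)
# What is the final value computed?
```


gcd(12, 36)
= gcd(36, 12 % 36) = gcd(36, 12)
= gcd(12, 36 % 12) = gcd(12, 0)
b == 0, return a = 12


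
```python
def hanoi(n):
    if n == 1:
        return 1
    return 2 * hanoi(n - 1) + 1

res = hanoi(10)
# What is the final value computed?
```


hanoi(10)
= 2 * hanoi(9) + 1
= 2 * (2 * hanoi(8) + 1) + 1
= 2 * (2 * (2 * hanoi(7) + 1) + 1) + 1
= 2 * (2 * (2 * (2 * hanoi(6) + 1) + 1) + 1) + 1
= 2 * (2 * (2 * (2 * (2 * hanoi(5) + 1) + 1) + 1) + 1) + 1
= 2 * (2 * (2 * (2 * (2 * (2 * hanoi(4) + 1) + 1) + 1) + 1) + 1) + 1
= 2 * (2 * (2 * (2 * (2 * (2 * (2 * hanoi(3) + 1) + 1) + 1) + 1) + 1) + 1) + 1
= 2 * (2 * (2 * (2 * (2 * (2 * (2 * (2 * hanoi(2) + 1) + 1) + 1) + 1) + 1) + 1) + 1) + 1
= 2 * (2 * (2 * (2 * (2 * (2 * (2 * (2 * (2 * hanoi(1) + 1) + 1) + 1) + 1) + 1) + 1) + 1) + 1) + 1
Now compute bottom-up:
hanoi(1) = 1
hanoi(2) = 2 * 1 + 1 = 3
hanoi(3) = 2 * 3 + 1 = 7
hanoi(4) = 2 * 7 + 1 = 15
hanoi(5) = 2 * 15 + 1 = 31
hanoi(6) = 2 * 31 + 1 = 63
hanoi(7) = 2 * 63 + 1 = 127
hanoi(8) = 2 * 127 + 1 = 255
hanoi(9) = 2 * 255 + 1 = 511
hanoi(10) = 2 * 511 + 1 = 1023
= 1023


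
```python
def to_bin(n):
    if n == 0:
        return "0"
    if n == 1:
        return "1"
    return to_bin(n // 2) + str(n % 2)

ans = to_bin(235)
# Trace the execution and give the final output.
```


to_bin(235)
= to_bin(117) + "1"
= to_bin(58) + "1" + "1"
= to_bin(29) + "0" + "1" + "1"
= to_bin(14) + "1" + "0" + "1" + "1"
= to_bin(7) + "0" + "1" + "0" + "1" + "1"
= to_bin(3) + "1" + "0" + "1" + "0" + "1" + "1"
= to_bin(1) + "1" + "1" + "0" + "1" + "0" + "1" + "1"
= "1" + "1" + "1" + "0" + "1" + "0" + "1" + "1"
= "11101011"


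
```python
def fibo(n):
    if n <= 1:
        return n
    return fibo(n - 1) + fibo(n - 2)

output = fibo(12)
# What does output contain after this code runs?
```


fibo(12)
= fibo(11) + fibo(10)
= (fibo(10) + fibo(9)) + fibo(10)
Computing bottom-up: fibo(0)=0, fibo(1)=1, fibo(2)=1, fibo(3)=2, fibo(4)=3, fibo(5)=5, fibo(6)=8, fibo(7)=13, fibo(8)=21, fibo(9)=34, fibo(10)=55, fibo(11)=89, fibo(12)=144
= 144


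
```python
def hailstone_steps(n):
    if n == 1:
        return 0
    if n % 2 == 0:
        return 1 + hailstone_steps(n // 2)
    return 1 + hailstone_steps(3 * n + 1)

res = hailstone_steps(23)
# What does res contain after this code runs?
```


hailstone_steps(23)
23 is odd -> 3*23+1 = 70 -> hailstone_steps(70)
70 is even -> hailstone_steps(35)
35 is odd -> 3*35+1 = 106 -> hailstone_steps(106)
106 is even -> hailstone_steps(53)
53 is odd -> 3*53+1 = 160 -> hailstone_steps(160)
160 is even -> hailstone_steps(80)
80 is even -> hailstone_steps(40)
40 is even -> hailstone_steps(20)
20 is even -> hailstone_steps(10)
10 is even -> hailstone_steps(5)
5 is odd -> 3*5+1 = 16 -> hailstone_steps(16)
16 is even -> hailstone_steps(8)
8 is even -> hailstone_steps(4)
4 is even -> hailstone_steps(2)
2 is even -> hailstone_steps(1)
Reached 1 after 15 steps
= 15


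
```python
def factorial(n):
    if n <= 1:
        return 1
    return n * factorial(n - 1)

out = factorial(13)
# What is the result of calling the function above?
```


factorial(13)
= 13 * factorial(12)
= 13 * 12 * factorial(11)
= 13 * 12 * 11 * factorial(10)
= 13 * 12 * 11 * 10 * factorial(9)
= 13 * 12 * 11 * 10 * 9 * factorial(8)
= 13 * 12 * 11 * 10 * 9 * 8 * factorial(7)
= 13 * 12 * 11 * 10 * 9 * 8 * 7 * factorial(6)
= 13 * 12 * 11 * 10 * 9 * 8 * 7 * 6 * factorial(5)
= 13 * 12 * 11 * 10 * 9 * 8 * 7 * 6 * 5 * factorial(4)
= 13 * 12 * 11 * 10 * 9 * 8 * 7 * 6 * 5 * 4 * factorial(3)
= 13 * 12 * 11 * 10 * 9 * 8 * 7 * 6 * 5 * 4 * 3 * factorial(2)
= 13 * 12 * 11 * 10 * 9 * 8 * 7 * 6 * 5 * 4 * 3 * 2 * factorial(1)
= 13 * 12 * 11 * 10 * 9 * 8 * 7 * 6 * 5 * 4 * 3 * 2 * 1
= 6227020800


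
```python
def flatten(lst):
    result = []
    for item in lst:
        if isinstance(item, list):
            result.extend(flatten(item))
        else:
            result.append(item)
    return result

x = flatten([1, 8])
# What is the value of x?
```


flatten([1, 8])
Processing each element:
  1 is not a list -> append 1
  8 is not a list -> append 8
= [1, 8]


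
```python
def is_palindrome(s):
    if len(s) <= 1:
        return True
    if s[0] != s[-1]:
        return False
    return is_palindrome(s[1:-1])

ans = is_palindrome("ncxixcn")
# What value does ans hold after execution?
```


is_palindrome("ncxixcn")
"ncxixcn": s[0]='n' == s[-1]='n' -> is_palindrome("cxixc")
"cxixc": s[0]='c' == s[-1]='c' -> is_palindrome("xix")
"xix": s[0]='x' == s[-1]='x' -> is_palindrome("i")
"i": len <= 1 -> True
= True


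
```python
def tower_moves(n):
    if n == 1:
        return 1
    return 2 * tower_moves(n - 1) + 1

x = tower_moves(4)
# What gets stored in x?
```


tower_moves(4)
= 2 * tower_moves(3) + 1
= 2 * (2 * tower_moves(2) + 1) + 1
= 2 * (2 * (2 * tower_moves(1) + 1) + 1) + 1
Now compute bottom-up:
tower_moves(1) = 1
tower_moves(2) = 2 * 1 + 1 = 3
tower_moves(3) = 2 * 3 + 1 = 7
tower_moves(4) = 2 * 7 + 1 = 15
= 15


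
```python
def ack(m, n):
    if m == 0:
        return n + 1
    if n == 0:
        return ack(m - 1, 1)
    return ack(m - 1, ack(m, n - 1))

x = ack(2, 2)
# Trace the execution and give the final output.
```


ack(2, 2)
= ack(1, ack(2, 1))
First compute ack(2, 1) = 5
= ack(1, 5)
= 7


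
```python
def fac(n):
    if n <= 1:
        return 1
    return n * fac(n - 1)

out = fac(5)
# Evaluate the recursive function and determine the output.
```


fac(5)
= 5 * fac(4)
= 5 * 4 * fac(3)
= 5 * 4 * 3 * fac(2)
= 5 * 4 * 3 * 2 * fac(1)
= 5 * 4 * 3 * 2 * 1
= 120


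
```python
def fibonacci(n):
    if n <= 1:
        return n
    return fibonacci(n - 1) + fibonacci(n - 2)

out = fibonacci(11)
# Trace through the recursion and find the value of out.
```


fibonacci(11)
= fibonacci(10) + fibonacci(9)
= (fibonacci(9) + fibonacci(8)) + fibonacci(9)
Computing bottom-up: fibonacci(0)=0, fibonacci(1)=1, fibonacci(2)=1, fibonacci(3)=2, fibonacci(4)=3, fibonacci(5)=5, fibonacci(6)=8, fibonacci(7)=13, fibonacci(8)=21, fibonacci(9)=34, fibonacci(10)=55, fibonacci(11)=89
= 89


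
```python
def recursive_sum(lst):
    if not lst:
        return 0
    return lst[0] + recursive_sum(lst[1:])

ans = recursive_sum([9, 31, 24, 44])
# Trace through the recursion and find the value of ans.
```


recursive_sum([9, 31, 24, 44])
= 9 + recursive_sum([31, 24, 44])
= 9 + 31 + recursive_sum([24, 44])
= 9 + 31 + 24 + recursive_sum([44])
= 9 + 31 + 24 + 44 + recursive_sum([])
= 9 + 31 + 24 + 44 + 0
= 108


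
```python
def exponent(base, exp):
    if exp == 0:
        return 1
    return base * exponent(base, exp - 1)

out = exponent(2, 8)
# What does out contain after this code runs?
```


exponent(2, 8)
= 2 * exponent(2, 7)
= 2 * 2 * exponent(2, 6)
= 2 * 2 * 2 * exponent(2, 5)
= 2 * 2 * 2 * 2 * exponent(2, 4)
= 2 * 2 * 2 * 2 * 2 * exponent(2, 3)
= 2 * 2 * 2 * 2 * 2 * 2 * exponent(2, 2)
= 2 * 2 * 2 * 2 * 2 * 2 * 2 * exponent(2, 1)
= 2 * 2 * 2 * 2 * 2 * 2 * 2 * 2 * exponent(2, 0)
= 2 * 2 * 2 * 2 * 2 * 2 * 2 * 2 * 1
= 256


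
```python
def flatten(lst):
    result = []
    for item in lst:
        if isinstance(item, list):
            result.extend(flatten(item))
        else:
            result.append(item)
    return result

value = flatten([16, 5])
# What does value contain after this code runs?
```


flatten([16, 5])
Processing each element:
  16 is not a list -> append 16
  5 is not a list -> append 5
= [16, 5]


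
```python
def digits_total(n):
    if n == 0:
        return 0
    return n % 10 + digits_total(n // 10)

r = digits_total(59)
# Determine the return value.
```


digits_total(59)
= 9 + digits_total(5)
= 9 + 5 + digits_total(0)
= 9 + 5 + 0
= 14


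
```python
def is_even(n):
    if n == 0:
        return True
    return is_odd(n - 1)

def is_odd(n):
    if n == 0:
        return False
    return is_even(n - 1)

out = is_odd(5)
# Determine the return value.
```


is_odd(5)
= is_even(4)
= is_odd(3)
= is_even(2)
= is_odd(1)
= is_even(0)
n == 0: return True
= True


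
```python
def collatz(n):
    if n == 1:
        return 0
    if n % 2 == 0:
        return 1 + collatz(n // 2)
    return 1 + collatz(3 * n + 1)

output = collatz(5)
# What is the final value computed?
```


collatz(5)
5 is odd -> 3*5+1 = 16 -> collatz(16)
16 is even -> collatz(8)
8 is even -> collatz(4)
4 is even -> collatz(2)
2 is even -> collatz(1)
Reached 1 after 5 steps
= 5


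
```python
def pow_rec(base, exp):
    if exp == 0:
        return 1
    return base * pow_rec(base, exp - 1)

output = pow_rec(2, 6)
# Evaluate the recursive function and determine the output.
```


pow_rec(2, 6)
= 2 * pow_rec(2, 5)
= 2 * 2 * pow_rec(2, 4)
= 2 * 2 * 2 * pow_rec(2, 3)
= 2 * 2 * 2 * 2 * pow_rec(2, 2)
= 2 * 2 * 2 * 2 * 2 * pow_rec(2, 1)
= 2 * 2 * 2 * 2 * 2 * 2 * pow_rec(2, 0)
= 2 * 2 * 2 * 2 * 2 * 2 * 1
= 64


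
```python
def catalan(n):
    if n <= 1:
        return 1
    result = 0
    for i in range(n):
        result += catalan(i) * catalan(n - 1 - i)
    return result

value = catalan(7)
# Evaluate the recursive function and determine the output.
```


catalan(7)
= sum of catalan(i) * catalan(7-1-i) for i in 0..6
First compute sub-values bottom-up:
  catalan(0) = 1, catalan(1) = 1
  catalan(2) = 1*1 + 1*1 = 2
  catalan(3) = 1*2 + 1*1 + 2*1 = 5
  catalan(4) = 1*5 + 1*2 + 2*1 + 5*1 = 14
  catalan(5) = 1*14 + 1*5 + 2*2 + 5*1 + 14*1 = 42
  catalan(6) = 1*42 + 1*14 + 2*5 + 5*2 + 14*1 + 42*1 = 132
Now catalan(7):
  catalan(0)*catalan(6) = 1*132 = 132
  catalan(1)*catalan(5) = 1*42 = 42
  catalan(2)*catalan(4) = 2*14 = 28
  catalan(3)*catalan(3) = 5*5 = 25
  catalan(4)*catalan(2) = 14*2 = 28
  catalan(5)*catalan(1) = 42*1 = 42
  catalan(6)*catalan(0) = 132*1 = 132
= 132 + 42 + 28 + 25 + 28 + 42 + 132
= 429


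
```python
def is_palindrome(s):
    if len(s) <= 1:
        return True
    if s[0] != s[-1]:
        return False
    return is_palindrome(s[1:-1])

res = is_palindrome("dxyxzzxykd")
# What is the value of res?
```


is_palindrome("dxyxzzxykd")
"dxyxzzxykd": s[0]='d' == s[-1]='d' -> is_palindrome("xyxzzxyk")
"xyxzzxyk": s[0]='x' != s[-1]='k' -> False
= False


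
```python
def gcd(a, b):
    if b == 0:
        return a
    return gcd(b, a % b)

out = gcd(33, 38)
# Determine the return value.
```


gcd(33, 38)
= gcd(38, 33 % 38) = gcd(38, 33)
= gcd(33, 38 % 33) = gcd(33, 5)
= gcd(5, 33 % 5) = gcd(5, 3)
= gcd(3, 5 % 3) = gcd(3, 2)
= gcd(2, 3 % 2) = gcd(2, 1)
= gcd(1, 2 % 1) = gcd(1, 0)
b == 0, return a = 1


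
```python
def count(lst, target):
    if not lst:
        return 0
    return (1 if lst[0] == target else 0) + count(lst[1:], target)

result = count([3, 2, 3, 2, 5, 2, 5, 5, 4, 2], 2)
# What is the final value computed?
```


count([3, 2, 3, 2, 5, 2, 5, 5, 4, 2], 2)
lst[0]=3 != 2: 0 + count([2, 3, 2, 5, 2, 5, 5, 4, 2], 2)
lst[0]=2 == 2: 1 + count([3, 2, 5, 2, 5, 5, 4, 2], 2)
lst[0]=3 != 2: 0 + count([2, 5, 2, 5, 5, 4, 2], 2)
lst[0]=2 == 2: 1 + count([5, 2, 5, 5, 4, 2], 2)
lst[0]=5 != 2: 0 + count([2, 5, 5, 4, 2], 2)
lst[0]=2 == 2: 1 + count([5, 5, 4, 2], 2)
lst[0]=5 != 2: 0 + count([5, 4, 2], 2)
lst[0]=5 != 2: 0 + count([4, 2], 2)
lst[0]=4 != 2: 0 + count([2], 2)
lst[0]=2 == 2: 1 + count([], 2)
= 4


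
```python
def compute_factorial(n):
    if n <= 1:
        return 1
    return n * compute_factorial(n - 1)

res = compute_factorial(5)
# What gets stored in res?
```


compute_factorial(5)
= 5 * compute_factorial(4)
= 5 * 4 * compute_factorial(3)
= 5 * 4 * 3 * compute_factorial(2)
= 5 * 4 * 3 * 2 * compute_factorial(1)
= 5 * 4 * 3 * 2 * 1
= 120


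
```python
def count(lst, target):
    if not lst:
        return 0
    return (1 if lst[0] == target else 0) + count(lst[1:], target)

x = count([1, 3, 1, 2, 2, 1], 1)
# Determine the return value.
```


count([1, 3, 1, 2, 2, 1], 1)
lst[0]=1 == 1: 1 + count([3, 1, 2, 2, 1], 1)
lst[0]=3 != 1: 0 + count([1, 2, 2, 1], 1)
lst[0]=1 == 1: 1 + count([2, 2, 1], 1)
lst[0]=2 != 1: 0 + count([2, 1], 1)
lst[0]=2 != 1: 0 + count([1], 1)
lst[0]=1 == 1: 1 + count([], 1)
= 3


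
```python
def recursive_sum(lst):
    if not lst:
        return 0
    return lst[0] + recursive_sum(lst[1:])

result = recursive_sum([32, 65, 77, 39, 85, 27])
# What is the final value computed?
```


recursive_sum([32, 65, 77, 39, 85, 27])
= 32 + recursive_sum([65, 77, 39, 85, 27])
= 32 + 65 + recursive_sum([77, 39, 85, 27])
= 32 + 65 + 77 + recursive_sum([39, 85, 27])
= 32 + 65 + 77 + 39 + recursive_sum([85, 27])
= 32 + 65 + 77 + 39 + 85 + recursive_sum([27])
= 32 + 65 + 77 + 39 + 85 + 27 + recursive_sum([])
= 32 + 65 + 77 + 39 + 85 + 27 + 0
= 325


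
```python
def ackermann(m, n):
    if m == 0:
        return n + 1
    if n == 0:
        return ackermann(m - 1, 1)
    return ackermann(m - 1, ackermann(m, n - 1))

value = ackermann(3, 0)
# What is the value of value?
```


ackermann(3, 0)
n == 0: return ackermann(2, 1)
= ackermann(2, 1) = 5
= 5


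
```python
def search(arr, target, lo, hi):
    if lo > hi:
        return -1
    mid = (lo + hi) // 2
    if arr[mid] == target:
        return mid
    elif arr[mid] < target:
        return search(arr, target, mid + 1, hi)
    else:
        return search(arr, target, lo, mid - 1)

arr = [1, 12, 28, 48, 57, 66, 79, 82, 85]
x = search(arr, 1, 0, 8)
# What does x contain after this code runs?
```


search(arr, 1, 0, 8)
lo=0, hi=8, mid=4, arr[mid]=57
57 > 1, search left half
lo=0, hi=3, mid=1, arr[mid]=12
12 > 1, search left half
lo=0, hi=0, mid=0, arr[mid]=1
arr[0] == 1, found at index 0
= 0


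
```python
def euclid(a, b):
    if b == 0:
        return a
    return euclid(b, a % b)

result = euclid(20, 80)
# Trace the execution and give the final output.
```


euclid(20, 80)
= euclid(80, 20 % 80) = euclid(80, 20)
= euclid(20, 80 % 20) = euclid(20, 0)
b == 0, return a = 20


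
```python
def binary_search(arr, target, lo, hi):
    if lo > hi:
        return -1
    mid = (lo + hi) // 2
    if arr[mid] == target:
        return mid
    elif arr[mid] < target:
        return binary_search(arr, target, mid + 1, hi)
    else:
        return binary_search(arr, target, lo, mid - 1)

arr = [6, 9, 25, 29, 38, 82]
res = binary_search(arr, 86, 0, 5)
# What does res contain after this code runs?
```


binary_search(arr, 86, 0, 5)
lo=0, hi=5, mid=2, arr[mid]=25
25 < 86, search right half
lo=3, hi=5, mid=4, arr[mid]=38
38 < 86, search right half
lo=5, hi=5, mid=5, arr[mid]=82
82 < 86, search right half
lo > hi, target not found, return -1
= -1


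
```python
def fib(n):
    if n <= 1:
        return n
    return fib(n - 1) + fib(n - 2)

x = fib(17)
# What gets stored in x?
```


fib(17)
= fib(16) + fib(15)
= (fib(15) + fib(14)) + fib(15)
Computing bottom-up: fib(0)=0, fib(1)=1, fib(2)=1, fib(3)=2, fib(4)=3, fib(5)=5, fib(6)=8, fib(7)=13, fib(8)=21, fib(9)=34, fib(10)=55, fib(11)=89, fib(12)=144, fib(13)=233, fib(14)=377, fib(15)=610, fib(16)=987, fib(17)=1597
= 1597


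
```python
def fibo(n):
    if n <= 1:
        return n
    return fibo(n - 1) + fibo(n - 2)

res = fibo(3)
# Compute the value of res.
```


fibo(3)
= fibo(2) + fibo(1)
Computing bottom-up: fibo(0)=0, fibo(1)=1, fibo(2)=1, fibo(3)=2
= 2


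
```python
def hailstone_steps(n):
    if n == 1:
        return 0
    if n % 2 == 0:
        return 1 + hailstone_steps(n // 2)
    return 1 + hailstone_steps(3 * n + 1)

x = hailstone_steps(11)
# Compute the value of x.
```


hailstone_steps(11)
11 is odd -> 3*11+1 = 34 -> hailstone_steps(34)
34 is even -> hailstone_steps(17)
17 is odd -> 3*17+1 = 52 -> hailstone_steps(52)
52 is even -> hailstone_steps(26)
26 is even -> hailstone_steps(13)
13 is odd -> 3*13+1 = 40 -> hailstone_steps(40)
40 is even -> hailstone_steps(20)
20 is even -> hailstone_steps(10)
10 is even -> hailstone_steps(5)
5 is odd -> 3*5+1 = 16 -> hailstone_steps(16)
16 is even -> hailstone_steps(8)
8 is even -> hailstone_steps(4)
4 is even -> hailstone_steps(2)
2 is even -> hailstone_steps(1)
Reached 1 after 14 steps
= 14


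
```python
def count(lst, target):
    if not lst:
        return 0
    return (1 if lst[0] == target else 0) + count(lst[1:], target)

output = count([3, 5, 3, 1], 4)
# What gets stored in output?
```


count([3, 5, 3, 1], 4)
lst[0]=3 != 4: 0 + count([5, 3, 1], 4)
lst[0]=5 != 4: 0 + count([3, 1], 4)
lst[0]=3 != 4: 0 + count([1], 4)
lst[0]=1 != 4: 0 + count([], 4)
= 0


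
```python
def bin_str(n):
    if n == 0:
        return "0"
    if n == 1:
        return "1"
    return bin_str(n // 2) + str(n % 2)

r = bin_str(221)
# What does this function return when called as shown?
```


bin_str(221)
= bin_str(110) + "1"
= bin_str(55) + "0" + "1"
= bin_str(27) + "1" + "0" + "1"
= bin_str(13) + "1" + "1" + "0" + "1"
= bin_str(6) + "1" + "1" + "1" + "0" + "1"
= bin_str(3) + "0" + "1" + "1" + "1" + "0" + "1"
= bin_str(1) + "1" + "0" + "1" + "1" + "1" + "0" + "1"
= "1" + "1" + "0" + "1" + "1" + "1" + "0" + "1"
= "11011101"


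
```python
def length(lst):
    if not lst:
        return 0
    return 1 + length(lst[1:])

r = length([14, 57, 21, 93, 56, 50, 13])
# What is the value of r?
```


length([14, 57, 21, 93, 56, 50, 13])
= 1 + length([57, 21, 93, 56, 50, 13])
= 1 + 1 + length([21, 93, 56, 50, 13])
= 1 + 1 + 1 + length([93, 56, 50, 13])
= 1 + 1 + 1 + 1 + length([56, 50, 13])
= 1 + 1 + 1 + 1 + 1 + length([50, 13])
= 1 + 1 + 1 + 1 + 1 + 1 + length([13])
= 1 + 1 + 1 + 1 + 1 + 1 + 1 + length([])
= 1 + 1 + 1 + 1 + 1 + 1 + 1 + 0
= 7


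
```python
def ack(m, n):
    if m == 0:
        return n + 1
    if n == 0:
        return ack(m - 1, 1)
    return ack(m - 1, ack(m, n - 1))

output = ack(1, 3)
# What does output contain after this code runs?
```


ack(1, 3)
= ack(0, ack(1, 2))
First compute ack(1, 2) = 4
= ack(0, 4)
= 5


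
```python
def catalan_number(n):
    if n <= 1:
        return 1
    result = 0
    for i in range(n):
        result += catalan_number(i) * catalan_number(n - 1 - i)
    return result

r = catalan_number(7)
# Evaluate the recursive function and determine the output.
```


catalan_number(7)
= sum of catalan_number(i) * catalan_number(7-1-i) for i in 0..6
First compute sub-values bottom-up:
  catalan_number(0) = 1, catalan_number(1) = 1
  catalan_number(2) = 1*1 + 1*1 = 2
  catalan_number(3) = 1*2 + 1*1 + 2*1 = 5
  catalan_number(4) = 1*5 + 1*2 + 2*1 + 5*1 = 14
  catalan_number(5) = 1*14 + 1*5 + 2*2 + 5*1 + 14*1 = 42
  catalan_number(6) = 1*42 + 1*14 + 2*5 + 5*2 + 14*1 + 42*1 = 132
Now catalan_number(7):
  catalan_number(0)*catalan_number(6) = 1*132 = 132
  catalan_number(1)*catalan_number(5) = 1*42 = 42
  catalan_number(2)*catalan_number(4) = 2*14 = 28
  catalan_number(3)*catalan_number(3) = 5*5 = 25
  catalan_number(4)*catalan_number(2) = 14*2 = 28
  catalan_number(5)*catalan_number(1) = 42*1 = 42
  catalan_number(6)*catalan_number(0) = 132*1 = 132
= 132 + 42 + 28 + 25 + 28 + 42 + 132
= 429


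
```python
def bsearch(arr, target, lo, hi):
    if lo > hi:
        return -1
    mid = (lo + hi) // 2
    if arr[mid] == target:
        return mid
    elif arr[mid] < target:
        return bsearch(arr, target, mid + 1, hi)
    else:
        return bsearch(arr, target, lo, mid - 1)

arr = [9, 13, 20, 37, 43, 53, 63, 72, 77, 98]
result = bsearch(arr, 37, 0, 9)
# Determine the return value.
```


bsearch(arr, 37, 0, 9)
lo=0, hi=9, mid=4, arr[mid]=43
43 > 37, search left half
lo=0, hi=3, mid=1, arr[mid]=13
13 < 37, search right half
lo=2, hi=3, mid=2, arr[mid]=20
20 < 37, search right half
lo=3, hi=3, mid=3, arr[mid]=37
arr[3] == 37, found at index 3
= 3


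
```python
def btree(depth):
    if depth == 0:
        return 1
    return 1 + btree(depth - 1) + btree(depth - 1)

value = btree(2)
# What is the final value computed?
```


btree(2)
= 1 + btree(1) + btree(1)
= 1 + 2 * btree(1)
btree(k) = 2^(k+1) - 1
btree(0) = 1
btree(1) = 3
btree(2) = 7
btree(2) = 2^3 - 1 = 7


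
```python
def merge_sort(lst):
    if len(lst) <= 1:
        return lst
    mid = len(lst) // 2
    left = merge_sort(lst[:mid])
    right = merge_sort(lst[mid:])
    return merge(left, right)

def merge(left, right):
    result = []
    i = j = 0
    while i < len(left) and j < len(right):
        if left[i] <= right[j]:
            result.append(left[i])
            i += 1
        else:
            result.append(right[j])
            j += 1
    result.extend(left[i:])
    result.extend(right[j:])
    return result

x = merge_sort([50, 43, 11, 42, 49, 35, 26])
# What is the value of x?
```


merge_sort([50, 43, 11, 42, 49, 35, 26])
Split into [50, 43, 11] and [42, 49, 35, 26]
Left sorted: [11, 43, 50]
Right sorted: [26, 35, 42, 49]
Merge [11, 43, 50] and [26, 35, 42, 49]
= [11, 26, 35, 42, 43, 49, 50]


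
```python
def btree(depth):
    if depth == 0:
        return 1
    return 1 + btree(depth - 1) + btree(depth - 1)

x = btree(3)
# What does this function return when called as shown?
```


btree(3)
= 1 + btree(2) + btree(2)
= 1 + 2 * btree(2)
btree(k) = 2^(k+1) - 1
btree(0) = 1
btree(1) = 3
btree(2) = 7
btree(3) = 15
btree(3) = 2^4 - 1 = 15


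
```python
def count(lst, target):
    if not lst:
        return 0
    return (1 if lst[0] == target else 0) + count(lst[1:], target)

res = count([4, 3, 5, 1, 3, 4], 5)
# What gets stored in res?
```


count([4, 3, 5, 1, 3, 4], 5)
lst[0]=4 != 5: 0 + count([3, 5, 1, 3, 4], 5)
lst[0]=3 != 5: 0 + count([5, 1, 3, 4], 5)
lst[0]=5 == 5: 1 + count([1, 3, 4], 5)
lst[0]=1 != 5: 0 + count([3, 4], 5)
lst[0]=3 != 5: 0 + count([4], 5)
lst[0]=4 != 5: 0 + count([], 5)
= 1


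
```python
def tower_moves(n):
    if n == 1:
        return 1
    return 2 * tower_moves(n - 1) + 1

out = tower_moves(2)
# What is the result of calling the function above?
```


tower_moves(2)
= 2 * tower_moves(1) + 1
Now compute bottom-up:
tower_moves(1) = 1
tower_moves(2) = 2 * 1 + 1 = 3
= 3


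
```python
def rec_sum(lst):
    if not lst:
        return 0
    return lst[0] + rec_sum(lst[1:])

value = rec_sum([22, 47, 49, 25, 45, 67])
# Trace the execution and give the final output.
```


rec_sum([22, 47, 49, 25, 45, 67])
= 22 + rec_sum([47, 49, 25, 45, 67])
= 22 + 47 + rec_sum([49, 25, 45, 67])
= 22 + 47 + 49 + rec_sum([25, 45, 67])
= 22 + 47 + 49 + 25 + rec_sum([45, 67])
= 22 + 47 + 49 + 25 + 45 + rec_sum([67])
= 22 + 47 + 49 + 25 + 45 + 67 + rec_sum([])
= 22 + 47 + 49 + 25 + 45 + 67 + 0
= 255


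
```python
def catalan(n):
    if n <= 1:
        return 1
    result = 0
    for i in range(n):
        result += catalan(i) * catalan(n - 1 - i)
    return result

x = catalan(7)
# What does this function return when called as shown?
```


catalan(7)
= sum of catalan(i) * catalan(7-1-i) for i in 0..6
First compute sub-values bottom-up:
  catalan(0) = 1, catalan(1) = 1
  catalan(2) = 1*1 + 1*1 = 2
  catalan(3) = 1*2 + 1*1 + 2*1 = 5
  catalan(4) = 1*5 + 1*2 + 2*1 + 5*1 = 14
  catalan(5) = 1*14 + 1*5 + 2*2 + 5*1 + 14*1 = 42
  catalan(6) = 1*42 + 1*14 + 2*5 + 5*2 + 14*1 + 42*1 = 132
Now catalan(7):
  catalan(0)*catalan(6) = 1*132 = 132
  catalan(1)*catalan(5) = 1*42 = 42
  catalan(2)*catalan(4) = 2*14 = 28
  catalan(3)*catalan(3) = 5*5 = 25
  catalan(4)*catalan(2) = 14*2 = 28
  catalan(5)*catalan(1) = 42*1 = 42
  catalan(6)*catalan(0) = 132*1 = 132
= 132 + 42 + 28 + 25 + 28 + 42 + 132
= 429


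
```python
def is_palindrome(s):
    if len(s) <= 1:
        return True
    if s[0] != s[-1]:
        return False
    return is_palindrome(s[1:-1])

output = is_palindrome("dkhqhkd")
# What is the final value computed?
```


is_palindrome("dkhqhkd")
"dkhqhkd": s[0]='d' == s[-1]='d' -> is_palindrome("khqhk")
"khqhk": s[0]='k' == s[-1]='k' -> is_palindrome("hqh")
"hqh": s[0]='h' == s[-1]='h' -> is_palindrome("q")
"q": len <= 1 -> True
= True


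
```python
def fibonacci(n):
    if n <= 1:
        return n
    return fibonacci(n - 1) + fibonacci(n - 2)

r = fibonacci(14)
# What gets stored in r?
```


fibonacci(14)
= fibonacci(13) + fibonacci(12)
= (fibonacci(12) + fibonacci(11)) + fibonacci(12)
Computing bottom-up: fibonacci(0)=0, fibonacci(1)=1, fibonacci(2)=1, fibonacci(3)=2, fibonacci(4)=3, fibonacci(5)=5, fibonacci(6)=8, fibonacci(7)=13, fibonacci(8)=21, fibonacci(9)=34, fibonacci(10)=55, fibonacci(11)=89, fibonacci(12)=144, fibonacci(13)=233, fibonacci(14)=377
= 377


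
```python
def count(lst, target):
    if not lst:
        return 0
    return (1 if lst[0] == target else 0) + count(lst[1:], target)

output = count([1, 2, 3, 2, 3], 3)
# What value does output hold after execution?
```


count([1, 2, 3, 2, 3], 3)
lst[0]=1 != 3: 0 + count([2, 3, 2, 3], 3)
lst[0]=2 != 3: 0 + count([3, 2, 3], 3)
lst[0]=3 == 3: 1 + count([2, 3], 3)
lst[0]=2 != 3: 0 + count([3], 3)
lst[0]=3 == 3: 1 + count([], 3)
= 2


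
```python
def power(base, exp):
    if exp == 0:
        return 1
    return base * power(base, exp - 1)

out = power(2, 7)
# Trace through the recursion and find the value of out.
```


power(2, 7)
= 2 * power(2, 6)
= 2 * 2 * power(2, 5)
= 2 * 2 * 2 * power(2, 4)
= 2 * 2 * 2 * 2 * power(2, 3)
= 2 * 2 * 2 * 2 * 2 * power(2, 2)
= 2 * 2 * 2 * 2 * 2 * 2 * power(2, 1)
= 2 * 2 * 2 * 2 * 2 * 2 * 2 * power(2, 0)
= 2 * 2 * 2 * 2 * 2 * 2 * 2 * 1
= 128


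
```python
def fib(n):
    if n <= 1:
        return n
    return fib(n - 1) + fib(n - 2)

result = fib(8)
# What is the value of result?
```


fib(8)
= fib(7) + fib(6)
= (fib(6) + fib(5)) + fib(6)
Computing bottom-up: fib(0)=0, fib(1)=1, fib(2)=1, fib(3)=2, fib(4)=3, fib(5)=5, fib(6)=8, fib(7)=13, fib(8)=21
= 21


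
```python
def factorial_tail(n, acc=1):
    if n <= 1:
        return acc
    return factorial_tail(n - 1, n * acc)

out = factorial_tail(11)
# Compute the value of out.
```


factorial_tail(11, 1)
= factorial_tail(10, 11 * 1) = factorial_tail(10, 11)
= factorial_tail(9, 10 * 11) = factorial_tail(9, 110)
= factorial_tail(8, 9 * 110) = factorial_tail(8, 990)
= factorial_tail(7, 8 * 990) = factorial_tail(7, 7920)
= factorial_tail(6, 7 * 7920) = factorial_tail(6, 55440)
= factorial_tail(5, 6 * 55440) = factorial_tail(5, 332640)
= factorial_tail(4, 5 * 332640) = factorial_tail(4, 1663200)
= factorial_tail(3, 4 * 1663200) = factorial_tail(3, 6652800)
= factorial_tail(2, 3 * 6652800) = factorial_tail(2, 19958400)
= factorial_tail(1, 2 * 19958400) = factorial_tail(1, 39916800)
n <= 1, return acc = 39916800


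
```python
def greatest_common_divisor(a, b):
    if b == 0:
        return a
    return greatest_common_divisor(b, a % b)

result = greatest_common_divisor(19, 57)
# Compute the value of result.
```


greatest_common_divisor(19, 57)
= greatest_common_divisor(57, 19 % 57) = greatest_common_divisor(57, 19)
= greatest_common_divisor(19, 57 % 19) = greatest_common_divisor(19, 0)
b == 0, return a = 19


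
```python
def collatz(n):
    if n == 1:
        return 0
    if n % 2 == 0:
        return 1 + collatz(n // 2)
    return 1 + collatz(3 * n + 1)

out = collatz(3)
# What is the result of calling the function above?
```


collatz(3)
3 is odd -> 3*3+1 = 10 -> collatz(10)
10 is even -> collatz(5)
5 is odd -> 3*5+1 = 16 -> collatz(16)
16 is even -> collatz(8)
8 is even -> collatz(4)
4 is even -> collatz(2)
2 is even -> collatz(1)
Reached 1 after 7 steps
= 7


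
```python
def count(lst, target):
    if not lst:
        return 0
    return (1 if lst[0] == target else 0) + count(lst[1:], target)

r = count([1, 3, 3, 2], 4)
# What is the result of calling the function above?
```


count([1, 3, 3, 2], 4)
lst[0]=1 != 4: 0 + count([3, 3, 2], 4)
lst[0]=3 != 4: 0 + count([3, 2], 4)
lst[0]=3 != 4: 0 + count([2], 4)
lst[0]=2 != 4: 0 + count([], 4)
= 0


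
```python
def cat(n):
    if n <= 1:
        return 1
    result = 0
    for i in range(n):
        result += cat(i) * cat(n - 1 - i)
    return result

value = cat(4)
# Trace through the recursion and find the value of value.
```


cat(4)
= sum of cat(i) * cat(4-1-i) for i in 0..3
First compute sub-values bottom-up:
  cat(0) = 1, cat(1) = 1
  cat(2) = 1*1 + 1*1 = 2
  cat(3) = 1*2 + 1*1 + 2*1 = 5
Now cat(4):
  cat(0)*cat(3) = 1*5 = 5
  cat(1)*cat(2) = 1*2 = 2
  cat(2)*cat(1) = 2*1 = 2
  cat(3)*cat(0) = 5*1 = 5
= 5 + 2 + 2 + 5
= 14


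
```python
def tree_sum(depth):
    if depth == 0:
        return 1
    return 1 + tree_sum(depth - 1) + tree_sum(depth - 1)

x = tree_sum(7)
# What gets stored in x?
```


tree_sum(7)
= 1 + tree_sum(6) + tree_sum(6)
= 1 + 2 * tree_sum(6)
tree_sum(k) = 2^(k+1) - 1
tree_sum(0) = 1
tree_sum(1) = 3
tree_sum(2) = 7
tree_sum(3) = 15
tree_sum(4) = 31
tree_sum(7) = 2^8 - 1 = 255
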